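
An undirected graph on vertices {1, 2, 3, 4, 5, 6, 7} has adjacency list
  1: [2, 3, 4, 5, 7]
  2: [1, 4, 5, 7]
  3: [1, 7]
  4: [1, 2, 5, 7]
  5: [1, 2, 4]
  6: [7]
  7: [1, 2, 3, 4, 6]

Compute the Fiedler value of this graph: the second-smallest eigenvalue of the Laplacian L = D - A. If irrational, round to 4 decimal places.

0.9399

With the vertex order [1, 2, 3, 4, 5, 6, 7], the degrees are [5, 4, 2, 4, 3, 1, 5], giving D = diag(5, 4, 2, 4, 3, 1, 5) and L = D - A. Computing the eigenvalues of L and sorting gives [0, 0.9399, 1.8582, 3.9657, 5, 5.9247, 6.3115]. The Fiedler value lambda_2 = 0.9399 is strictly positive, so the graph is connected.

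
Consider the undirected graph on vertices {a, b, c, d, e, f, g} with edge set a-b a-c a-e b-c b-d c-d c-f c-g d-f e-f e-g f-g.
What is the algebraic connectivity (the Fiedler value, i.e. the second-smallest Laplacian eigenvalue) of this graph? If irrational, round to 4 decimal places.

1.8224

Reading degrees in the order [a, b, c, d, e, f, g] gives [3, 3, 5, 3, 3, 4, 3]; set D = diag(3, 3, 5, 3, 3, 4, 3) and form L = D - A. Computing the eigenvalues of L and sorting gives [0, 1.8224, 2.4736, 3.7652, 4.4833, 5.1495, 6.3061]. The Fiedler value lambda_2 = 1.8224 is strictly positive, so the graph is connected. The largest eigenvalue, 6.3061, is at most the vertex count 7. There is one zero in the spectrum, matching the 1 component.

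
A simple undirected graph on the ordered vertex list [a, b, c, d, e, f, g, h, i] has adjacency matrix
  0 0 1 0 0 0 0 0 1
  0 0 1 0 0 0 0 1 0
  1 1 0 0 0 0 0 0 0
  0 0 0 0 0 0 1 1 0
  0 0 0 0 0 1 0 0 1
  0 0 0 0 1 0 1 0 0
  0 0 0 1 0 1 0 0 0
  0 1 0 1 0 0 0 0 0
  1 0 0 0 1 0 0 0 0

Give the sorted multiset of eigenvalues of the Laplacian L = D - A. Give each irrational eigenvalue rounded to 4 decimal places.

With the vertex order [a, b, c, d, e, f, g, h, i], the degrees are [2, 2, 2, 2, 2, 2, 2, 2, 2], giving D = diag(2, 2, 2, 2, 2, 2, 2, 2, 2) and L = D - A. The multiplicity of 0 as a Laplacian eigenvalue equals the number of connected components. The single zero eigenvalue shows the graph is connected.

[0, 0.4679, 0.4679, 1.6527, 1.6527, 3, 3, 3.8794, 3.8794]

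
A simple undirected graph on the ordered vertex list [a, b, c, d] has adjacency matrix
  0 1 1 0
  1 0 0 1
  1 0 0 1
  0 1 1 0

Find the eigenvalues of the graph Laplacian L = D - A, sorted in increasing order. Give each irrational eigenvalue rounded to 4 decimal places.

[0, 2, 2, 4]

Each diagonal entry of L is the vertex degree and each off-diagonal entry is -1 where an edge is present, 0 otherwise; in the order [a, b, c, d] the diagonal is [2, 2, 2, 2]. L is symmetric positive semidefinite, so every eigenvalue is real and nonnegative.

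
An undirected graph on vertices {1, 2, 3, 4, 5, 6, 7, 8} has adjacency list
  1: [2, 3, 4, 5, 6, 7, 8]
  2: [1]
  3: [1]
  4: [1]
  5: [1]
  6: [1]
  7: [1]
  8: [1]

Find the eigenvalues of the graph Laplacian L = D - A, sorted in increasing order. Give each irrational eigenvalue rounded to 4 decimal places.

Each diagonal entry of L is the vertex degree and each off-diagonal entry is -1 where an edge is present, 0 otherwise; in the order [1, 2, 3, 4, 5, 6, 7, 8] the diagonal is [7, 1, 1, 1, 1, 1, 1, 1]. L is symmetric positive semidefinite, so every eigenvalue is real and nonnegative. There is one zero in the spectrum, matching the 1 component.

[0, 1, 1, 1, 1, 1, 1, 8]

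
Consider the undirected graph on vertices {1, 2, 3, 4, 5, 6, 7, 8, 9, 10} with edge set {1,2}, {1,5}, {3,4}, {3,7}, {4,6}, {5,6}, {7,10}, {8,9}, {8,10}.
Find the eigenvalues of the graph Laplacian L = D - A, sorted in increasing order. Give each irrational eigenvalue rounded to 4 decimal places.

[0, 0.0979, 0.3820, 0.8244, 1.3820, 2, 2.6180, 3.1756, 3.6180, 3.9021]

With the vertex order [1, 2, 3, 4, 5, 6, 7, 8, 9, 10], the degrees are [2, 1, 2, 2, 2, 2, 2, 2, 1, 2], giving D = diag(2, 1, 2, 2, 2, 2, 2, 2, 1, 2) and L = D - A. Since every row of L sums to 0, the all-ones vector is in the kernel and 0 is an eigenvalue. The single zero eigenvalue shows the graph is connected.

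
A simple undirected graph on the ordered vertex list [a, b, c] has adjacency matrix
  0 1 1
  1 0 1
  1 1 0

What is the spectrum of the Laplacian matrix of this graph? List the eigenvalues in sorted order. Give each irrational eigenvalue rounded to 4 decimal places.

Reading degrees in the order [a, b, c] gives [2, 2, 2]; set D = diag(2, 2, 2) and form L = D - A. L is symmetric positive semidefinite, so every eigenvalue is real and nonnegative.

[0, 3, 3]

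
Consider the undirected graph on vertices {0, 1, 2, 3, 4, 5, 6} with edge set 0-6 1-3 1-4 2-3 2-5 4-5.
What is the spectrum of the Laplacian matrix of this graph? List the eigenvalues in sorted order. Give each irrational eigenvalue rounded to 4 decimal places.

With the vertex order [0, 1, 2, 3, 4, 5, 6], the degrees are [1, 2, 2, 2, 2, 2, 1], giving D = diag(1, 2, 2, 2, 2, 2, 1) and L = D - A. L is symmetric positive semidefinite, so every eigenvalue is real and nonnegative. The 2 zero eigenvalues correspond to the 2 connected components. The eigenvalues sum to 12, which equals trace(L) = 2|E|. The largest eigenvalue, 3.6180, is at most the vertex count 7.

[0, 0, 1.3820, 1.3820, 2, 3.6180, 3.6180]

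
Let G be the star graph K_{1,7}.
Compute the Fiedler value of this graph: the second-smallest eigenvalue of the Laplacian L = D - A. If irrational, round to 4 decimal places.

The graph has 8 vertices and degree multiset [7, 1, 1, 1, 1, 1, 1, 1]; D is the diagonal matrix of degrees and L = D - A. The sorted Laplacian eigenvalues are [0, 1, 1, 1, 1, 1, 1, 8]; the algebraic connectivity is the second entry, 1.

1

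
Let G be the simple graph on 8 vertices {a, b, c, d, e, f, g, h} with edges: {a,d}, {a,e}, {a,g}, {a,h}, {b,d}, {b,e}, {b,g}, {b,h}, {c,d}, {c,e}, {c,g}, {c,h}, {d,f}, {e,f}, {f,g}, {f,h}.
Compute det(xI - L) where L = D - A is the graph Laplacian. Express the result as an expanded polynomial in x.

x^8 - 32x^7 + 432x^6 - 3200x^5 + 14080x^4 - 36864x^3 + 53248x^2 - 32768x

Each diagonal entry of L is the vertex degree and each off-diagonal entry is -1 where an edge is present, 0 otherwise; in the order [a, b, c, d, e, f, g, h] the diagonal is [4, 4, 4, 4, 4, 4, 4, 4]. The eigenvalues of L are [0, 4, 4, 4, 4, 4, 4, 8]; the characteristic polynomial is the product of (x - lambda_i), which multiplies out to x^8 - 32x^7 + 432x^6 - 3200x^5 + 14080x^4 - 36864x^3 + 53248x^2 - 32768x. The coefficient of x^7 equals -trace(L) = -32, matching the sum of degrees. The largest eigenvalue, 8, is at most the vertex count 8.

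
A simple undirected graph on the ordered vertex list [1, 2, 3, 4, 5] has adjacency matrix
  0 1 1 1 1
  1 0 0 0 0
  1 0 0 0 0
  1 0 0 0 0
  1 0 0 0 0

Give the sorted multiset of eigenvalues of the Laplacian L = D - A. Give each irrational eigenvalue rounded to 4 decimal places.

With the vertex order [1, 2, 3, 4, 5], the degrees are [4, 1, 1, 1, 1], giving D = diag(4, 1, 1, 1, 1) and L = D - A. L is symmetric positive semidefinite, so every eigenvalue is real and nonnegative. The single zero eigenvalue shows the graph is connected. The eigenvalues sum to 8, which equals trace(L) = 2|E|.

[0, 1, 1, 1, 5]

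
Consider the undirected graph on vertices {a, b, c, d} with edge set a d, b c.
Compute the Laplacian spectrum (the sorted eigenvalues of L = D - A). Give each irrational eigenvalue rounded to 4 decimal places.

[0, 0, 2, 2]

With the vertex order [a, b, c, d], the degrees are [1, 1, 1, 1], giving D = diag(1, 1, 1, 1) and L = D - A. L is symmetric positive semidefinite, so every eigenvalue is real and nonnegative. The 2 zero eigenvalues correspond to the 2 connected components. The largest eigenvalue, 2, is at most the vertex count 4.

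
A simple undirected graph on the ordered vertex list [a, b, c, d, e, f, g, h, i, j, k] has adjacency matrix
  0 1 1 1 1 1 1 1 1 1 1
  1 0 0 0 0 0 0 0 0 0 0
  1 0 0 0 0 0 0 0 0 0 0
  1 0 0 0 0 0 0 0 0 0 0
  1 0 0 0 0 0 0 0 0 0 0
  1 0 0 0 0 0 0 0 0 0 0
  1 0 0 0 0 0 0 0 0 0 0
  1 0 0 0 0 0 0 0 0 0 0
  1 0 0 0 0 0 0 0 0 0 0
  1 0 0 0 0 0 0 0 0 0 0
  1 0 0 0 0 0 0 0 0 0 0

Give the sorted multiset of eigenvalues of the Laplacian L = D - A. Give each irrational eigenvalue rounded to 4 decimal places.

Reading degrees in the order [a, b, c, d, e, f, g, h, i, j, k] gives [10, 1, 1, 1, 1, 1, 1, 1, 1, 1, 1]; set D = diag(10, 1, 1, 1, 1, 1, 1, 1, 1, 1, 1) and form L = D - A. The multiplicity of 0 as a Laplacian eigenvalue equals the number of connected components. By the matrix-tree theorem the graph has (1/11) * product of the nonzero eigenvalues = 1 spanning tree.

[0, 1, 1, 1, 1, 1, 1, 1, 1, 1, 11]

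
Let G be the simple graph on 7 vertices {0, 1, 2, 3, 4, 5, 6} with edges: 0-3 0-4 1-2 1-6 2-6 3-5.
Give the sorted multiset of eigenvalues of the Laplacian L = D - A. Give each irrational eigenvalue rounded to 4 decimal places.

Reading degrees in the order [0, 1, 2, 3, 4, 5, 6] gives [2, 2, 2, 2, 1, 1, 2]; set D = diag(2, 2, 2, 2, 1, 1, 2) and form L = D - A. Diagonalising L (or applying a numerical eigensolver to the 7x7 matrix) gives the spectrum above. The 2 zero eigenvalues correspond to the 2 connected components. The largest eigenvalue, 3.4142, is at most the vertex count 7.

[0, 0, 0.5858, 2, 3, 3, 3.4142]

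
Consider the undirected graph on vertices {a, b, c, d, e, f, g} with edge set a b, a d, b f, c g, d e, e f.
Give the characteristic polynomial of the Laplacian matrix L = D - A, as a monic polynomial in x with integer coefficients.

With the vertex order [a, b, c, d, e, f, g], the degrees are [2, 2, 1, 2, 2, 2, 1], giving D = diag(2, 2, 1, 2, 2, 2, 1) and L = D - A. Computing det(xI - L) by cofactor expansion (or equivalently via sum-over-permutations) gives x^7 - 12x^6 + 55x^5 - 120x^4 + 125x^3 - 50x^2. The coefficient of x^6 equals -trace(L) = -12, matching the sum of degrees. The largest eigenvalue, 3.6180, is at most the vertex count 7. The eigenvalues sum to 12, which equals trace(L) = 2|E|.

x^7 - 12x^6 + 55x^5 - 120x^4 + 125x^3 - 50x^2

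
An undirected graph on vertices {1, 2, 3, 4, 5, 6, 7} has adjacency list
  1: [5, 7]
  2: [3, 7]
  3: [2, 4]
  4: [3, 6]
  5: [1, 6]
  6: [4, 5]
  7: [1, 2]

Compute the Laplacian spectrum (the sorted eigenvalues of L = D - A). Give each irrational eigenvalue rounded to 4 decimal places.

[0, 0.7530, 0.7530, 2.4450, 2.4450, 3.8019, 3.8019]

Reading degrees in the order [1, 2, 3, 4, 5, 6, 7] gives [2, 2, 2, 2, 2, 2, 2]; set D = diag(2, 2, 2, 2, 2, 2, 2) and form L = D - A. The multiplicity of 0 as a Laplacian eigenvalue equals the number of connected components. The largest eigenvalue, 3.8019, is at most the vertex count 7.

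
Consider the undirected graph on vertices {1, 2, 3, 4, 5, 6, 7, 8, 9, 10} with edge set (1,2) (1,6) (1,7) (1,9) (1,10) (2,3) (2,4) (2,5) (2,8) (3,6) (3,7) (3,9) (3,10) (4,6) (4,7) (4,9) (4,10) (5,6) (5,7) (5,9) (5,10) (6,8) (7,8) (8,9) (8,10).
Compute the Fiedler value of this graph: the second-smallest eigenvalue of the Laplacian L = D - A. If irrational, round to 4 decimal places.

5

Each diagonal entry of L is the vertex degree and each off-diagonal entry is -1 where an edge is present, 0 otherwise; in the order [1, 2, 3, 4, 5, 6, 7, 8, 9, 10] the diagonal is [5, 5, 5, 5, 5, 5, 5, 5, 5, 5]. The sorted Laplacian eigenvalues are [0, 5, 5, 5, 5, 5, 5, 5, 5, 10]; the algebraic connectivity is the second entry, 5. The largest eigenvalue, 10, is at most the vertex count 10.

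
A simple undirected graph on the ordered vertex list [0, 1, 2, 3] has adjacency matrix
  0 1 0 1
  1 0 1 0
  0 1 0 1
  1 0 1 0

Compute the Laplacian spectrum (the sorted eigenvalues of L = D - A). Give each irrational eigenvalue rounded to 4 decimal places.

Reading degrees in the order [0, 1, 2, 3] gives [2, 2, 2, 2]; set D = diag(2, 2, 2, 2) and form L = D - A. The multiplicity of 0 as a Laplacian eigenvalue equals the number of connected components. The single zero eigenvalue shows the graph is connected.

[0, 2, 2, 4]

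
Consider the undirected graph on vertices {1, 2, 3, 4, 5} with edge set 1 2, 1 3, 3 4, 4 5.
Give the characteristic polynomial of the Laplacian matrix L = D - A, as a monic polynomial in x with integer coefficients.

x^5 - 8x^4 + 21x^3 - 20x^2 + 5x

Reading degrees in the order [1, 2, 3, 4, 5] gives [2, 1, 2, 2, 1]; set D = diag(2, 1, 2, 2, 1) and form L = D - A. Computing det(xI - L) by cofactor expansion (or equivalently via sum-over-permutations) gives x^5 - 8x^4 + 21x^3 - 20x^2 + 5x. Since p(0) = det(-L) = 0, x divides p(x).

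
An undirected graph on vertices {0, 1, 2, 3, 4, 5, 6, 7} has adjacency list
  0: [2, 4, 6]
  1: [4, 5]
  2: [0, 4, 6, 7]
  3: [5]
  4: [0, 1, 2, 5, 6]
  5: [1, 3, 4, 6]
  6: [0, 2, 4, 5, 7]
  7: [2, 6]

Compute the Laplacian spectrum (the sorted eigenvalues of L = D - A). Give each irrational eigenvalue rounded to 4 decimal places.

Each diagonal entry of L is the vertex degree and each off-diagonal entry is -1 where an edge is present, 0 otherwise; in the order [0, 1, 2, 3, 4, 5, 6, 7] the diagonal is [3, 2, 4, 1, 5, 4, 5, 2]. The multiplicity of 0 as a Laplacian eigenvalue equals the number of connected components. There is one zero in the spectrum, matching the 1 component. The largest eigenvalue, 6.2707, is at most the vertex count 8.

[0, 0.7575, 1.4936, 2.3549, 4.1495, 4.8170, 6.1568, 6.2707]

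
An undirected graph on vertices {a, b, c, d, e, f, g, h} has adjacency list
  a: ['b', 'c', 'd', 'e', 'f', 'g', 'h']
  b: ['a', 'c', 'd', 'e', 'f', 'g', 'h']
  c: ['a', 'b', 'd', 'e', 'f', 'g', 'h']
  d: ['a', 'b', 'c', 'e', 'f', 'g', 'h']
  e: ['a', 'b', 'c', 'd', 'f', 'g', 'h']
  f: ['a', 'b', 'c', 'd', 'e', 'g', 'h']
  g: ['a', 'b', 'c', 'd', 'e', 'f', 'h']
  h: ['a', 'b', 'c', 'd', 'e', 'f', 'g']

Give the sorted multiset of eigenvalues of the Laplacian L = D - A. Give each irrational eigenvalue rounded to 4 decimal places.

With the vertex order [a, b, c, d, e, f, g, h], the degrees are [7, 7, 7, 7, 7, 7, 7, 7], giving D = diag(7, 7, 7, 7, 7, 7, 7, 7) and L = D - A. The multiplicity of 0 as a Laplacian eigenvalue equals the number of connected components. There is one zero in the spectrum, matching the 1 component.

[0, 8, 8, 8, 8, 8, 8, 8]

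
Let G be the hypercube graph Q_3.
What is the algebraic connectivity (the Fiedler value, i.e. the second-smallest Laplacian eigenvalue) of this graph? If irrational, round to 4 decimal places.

The graph has 8 vertices and degree multiset [3, 3, 3, 3, 3, 3, 3, 3]; D is the diagonal matrix of degrees and L = D - A. Computing the eigenvalues of L and sorting gives [0, 2, 2, 2, 4, 4, 4, 6]. The Fiedler value lambda_2 = 2 is strictly positive, so the graph is connected.

2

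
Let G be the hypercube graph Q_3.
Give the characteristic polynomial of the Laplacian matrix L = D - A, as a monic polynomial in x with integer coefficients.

x^8 - 24x^7 + 240x^6 - 1296x^5 + 4080x^4 - 7488x^3 + 7424x^2 - 3072x

The graph has 8 vertices and degree multiset [3, 3, 3, 3, 3, 3, 3, 3]; D is the diagonal matrix of degrees and L = D - A. Computing det(xI - L) by cofactor expansion (or equivalently via sum-over-permutations) gives x^8 - 24x^7 + 240x^6 - 1296x^5 + 4080x^4 - 7488x^3 + 7424x^2 - 3072x. Since p(0) = det(-L) = 0, x divides p(x). The eigenvalues sum to 24, which equals trace(L) = 2|E|. By the matrix-tree theorem the graph has (1/8) * product of the nonzero eigenvalues = 384 spanning trees.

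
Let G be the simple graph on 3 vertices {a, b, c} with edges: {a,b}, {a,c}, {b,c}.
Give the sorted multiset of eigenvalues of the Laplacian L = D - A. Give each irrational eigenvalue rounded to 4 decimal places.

Each diagonal entry of L is the vertex degree and each off-diagonal entry is -1 where an edge is present, 0 otherwise; in the order [a, b, c] the diagonal is [2, 2, 2]. L is symmetric positive semidefinite, so every eigenvalue is real and nonnegative.

[0, 3, 3]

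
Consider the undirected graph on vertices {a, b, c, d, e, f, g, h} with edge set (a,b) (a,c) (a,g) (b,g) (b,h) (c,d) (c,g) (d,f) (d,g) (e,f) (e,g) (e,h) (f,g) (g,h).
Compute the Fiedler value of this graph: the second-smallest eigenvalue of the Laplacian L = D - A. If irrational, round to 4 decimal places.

Reading degrees in the order [a, b, c, d, e, f, g, h] gives [3, 3, 3, 3, 3, 3, 7, 3]; set D = diag(3, 3, 3, 3, 3, 3, 7, 3) and form L = D - A. The smallest Laplacian eigenvalue is always 0. The next one, lambda_2 = 1.7530, measures how hard the graph is to disconnect: larger values mean better connectivity.

1.7530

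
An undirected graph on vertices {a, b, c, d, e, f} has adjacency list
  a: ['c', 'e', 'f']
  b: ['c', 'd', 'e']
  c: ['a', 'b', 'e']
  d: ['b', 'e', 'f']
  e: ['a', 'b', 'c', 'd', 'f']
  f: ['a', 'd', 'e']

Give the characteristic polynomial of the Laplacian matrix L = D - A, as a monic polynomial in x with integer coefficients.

x^6 - 20x^5 + 155x^4 - 580x^3 + 1045x^2 - 726x

With the vertex order [a, b, c, d, e, f], the degrees are [3, 3, 3, 3, 5, 3], giving D = diag(3, 3, 3, 3, 5, 3) and L = D - A. L has integer entries, so p(x) = det(xI - L) has integer coefficients. Expanding the determinant yields x^6 - 20x^5 + 155x^4 - 580x^3 + 1045x^2 - 726x. Since p(0) = det(-L) = 0, x divides p(x). By the matrix-tree theorem the graph has (1/6) * product of the nonzero eigenvalues = 121 spanning trees.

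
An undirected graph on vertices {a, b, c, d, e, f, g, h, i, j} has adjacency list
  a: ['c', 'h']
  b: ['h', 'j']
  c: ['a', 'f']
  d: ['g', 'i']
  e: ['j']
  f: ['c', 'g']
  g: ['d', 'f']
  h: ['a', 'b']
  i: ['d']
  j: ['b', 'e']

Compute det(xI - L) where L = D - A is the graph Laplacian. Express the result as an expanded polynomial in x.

x^10 - 18x^9 + 136x^8 - 560x^7 + 1365x^6 - 2002x^5 + 1716x^4 - 792x^3 + 165x^2 - 10x

With the vertex order [a, b, c, d, e, f, g, h, i, j], the degrees are [2, 2, 2, 2, 1, 2, 2, 2, 1, 2], giving D = diag(2, 2, 2, 2, 1, 2, 2, 2, 1, 2) and L = D - A. L has integer entries, so p(x) = det(xI - L) has integer coefficients. Expanding the determinant yields x^10 - 18x^9 + 136x^8 - 560x^7 + 1365x^6 - 2002x^5 + 1716x^4 - 792x^3 + 165x^2 - 10x. The coefficient of x^9 equals -trace(L) = -18, matching the sum of degrees. By the matrix-tree theorem the graph has (1/10) * product of the nonzero eigenvalues = 1 spanning tree. The eigenvalues sum to 18, which equals trace(L) = 2|E|.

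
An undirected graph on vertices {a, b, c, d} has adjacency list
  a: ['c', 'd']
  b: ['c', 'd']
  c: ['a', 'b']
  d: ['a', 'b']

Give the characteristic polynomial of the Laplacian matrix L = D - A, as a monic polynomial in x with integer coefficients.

Each diagonal entry of L is the vertex degree and each off-diagonal entry is -1 where an edge is present, 0 otherwise; in the order [a, b, c, d] the diagonal is [2, 2, 2, 2]. The eigenvalues of L are [0, 2, 2, 4]; the characteristic polynomial is the product of (x - lambda_i), which multiplies out to x^4 - 8x^3 + 20x^2 - 16x. Since p(0) = det(-L) = 0, x divides p(x). The largest eigenvalue, 4, is at most the vertex count 4.

x^4 - 8x^3 + 20x^2 - 16x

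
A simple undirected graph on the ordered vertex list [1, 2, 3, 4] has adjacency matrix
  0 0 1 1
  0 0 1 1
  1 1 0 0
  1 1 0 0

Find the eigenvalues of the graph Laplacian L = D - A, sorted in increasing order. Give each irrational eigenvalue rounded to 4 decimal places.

[0, 2, 2, 4]

With the vertex order [1, 2, 3, 4], the degrees are [2, 2, 2, 2], giving D = diag(2, 2, 2, 2) and L = D - A. L is symmetric positive semidefinite, so every eigenvalue is real and nonnegative. The eigenvalues sum to 8, which equals trace(L) = 2|E|.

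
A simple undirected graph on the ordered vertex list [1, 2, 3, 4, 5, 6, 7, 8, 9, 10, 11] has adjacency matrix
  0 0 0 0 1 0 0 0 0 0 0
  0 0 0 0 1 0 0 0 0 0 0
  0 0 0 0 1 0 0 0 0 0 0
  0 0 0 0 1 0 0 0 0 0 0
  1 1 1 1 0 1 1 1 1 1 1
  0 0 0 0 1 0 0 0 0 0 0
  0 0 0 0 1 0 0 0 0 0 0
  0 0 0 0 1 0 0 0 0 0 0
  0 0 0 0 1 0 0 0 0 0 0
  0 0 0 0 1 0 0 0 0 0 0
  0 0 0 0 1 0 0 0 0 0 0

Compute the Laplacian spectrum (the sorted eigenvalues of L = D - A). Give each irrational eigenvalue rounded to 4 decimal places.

[0, 1, 1, 1, 1, 1, 1, 1, 1, 1, 11]

Each diagonal entry of L is the vertex degree and each off-diagonal entry is -1 where an edge is present, 0 otherwise; in the order [1, 2, 3, 4, 5, 6, 7, 8, 9, 10, 11] the diagonal is [1, 1, 1, 1, 10, 1, 1, 1, 1, 1, 1]. Since every row of L sums to 0, the all-ones vector is in the kernel and 0 is an eigenvalue. The eigenvalues sum to 20, which equals trace(L) = 2|E|. The largest eigenvalue, 11, is at most the vertex count 11.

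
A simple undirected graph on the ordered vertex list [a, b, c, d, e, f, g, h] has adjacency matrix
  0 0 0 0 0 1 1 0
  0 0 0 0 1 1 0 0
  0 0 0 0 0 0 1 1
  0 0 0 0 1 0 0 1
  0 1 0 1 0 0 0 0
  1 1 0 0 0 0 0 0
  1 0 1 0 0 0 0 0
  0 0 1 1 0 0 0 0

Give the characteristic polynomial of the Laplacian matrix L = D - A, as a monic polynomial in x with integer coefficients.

With the vertex order [a, b, c, d, e, f, g, h], the degrees are [2, 2, 2, 2, 2, 2, 2, 2], giving D = diag(2, 2, 2, 2, 2, 2, 2, 2) and L = D - A. Computing det(xI - L) by cofactor expansion (or equivalently via sum-over-permutations) gives x^8 - 16x^7 + 104x^6 - 352x^5 + 660x^4 - 672x^3 + 336x^2 - 64x. The constant term is 0 because L is singular (the all-ones vector lies in its kernel). The eigenvalues sum to 16, which equals trace(L) = 2|E|.

x^8 - 16x^7 + 104x^6 - 352x^5 + 660x^4 - 672x^3 + 336x^2 - 64x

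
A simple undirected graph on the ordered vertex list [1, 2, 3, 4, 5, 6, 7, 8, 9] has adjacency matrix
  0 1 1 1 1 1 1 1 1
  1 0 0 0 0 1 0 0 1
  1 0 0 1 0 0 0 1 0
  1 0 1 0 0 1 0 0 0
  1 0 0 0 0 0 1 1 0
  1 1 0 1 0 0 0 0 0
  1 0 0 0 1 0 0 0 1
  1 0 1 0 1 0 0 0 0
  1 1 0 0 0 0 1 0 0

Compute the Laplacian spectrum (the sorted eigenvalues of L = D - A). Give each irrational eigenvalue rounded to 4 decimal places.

With the vertex order [1, 2, 3, 4, 5, 6, 7, 8, 9], the degrees are [8, 3, 3, 3, 3, 3, 3, 3, 3], giving D = diag(8, 3, 3, 3, 3, 3, 3, 3, 3) and L = D - A. Diagonalising L (or applying a numerical eigensolver to the 9x9 matrix) gives the spectrum above. The single zero eigenvalue shows the graph is connected. The eigenvalues sum to 32, which equals trace(L) = 2|E|. The largest eigenvalue, 9, is at most the vertex count 9.

[0, 1.5858, 1.5858, 3, 3, 4.4142, 4.4142, 5, 9]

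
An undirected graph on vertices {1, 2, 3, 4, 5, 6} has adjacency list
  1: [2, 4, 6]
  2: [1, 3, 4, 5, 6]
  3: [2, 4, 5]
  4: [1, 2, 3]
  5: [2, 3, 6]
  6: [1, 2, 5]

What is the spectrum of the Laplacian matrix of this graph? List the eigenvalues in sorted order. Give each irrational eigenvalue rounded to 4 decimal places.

[0, 2.3820, 2.3820, 4.6180, 4.6180, 6]

Reading degrees in the order [1, 2, 3, 4, 5, 6] gives [3, 5, 3, 3, 3, 3]; set D = diag(3, 5, 3, 3, 3, 3) and form L = D - A. Since every row of L sums to 0, the all-ones vector is in the kernel and 0 is an eigenvalue. The single zero eigenvalue shows the graph is connected. The largest eigenvalue, 6, is at most the vertex count 6.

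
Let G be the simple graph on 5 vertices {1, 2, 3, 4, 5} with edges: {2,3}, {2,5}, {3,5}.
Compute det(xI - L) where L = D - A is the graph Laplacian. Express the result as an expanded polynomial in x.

Reading degrees in the order [1, 2, 3, 4, 5] gives [0, 2, 2, 0, 2]; set D = diag(0, 2, 2, 0, 2) and form L = D - A. Computing det(xI - L) by cofactor expansion (or equivalently via sum-over-permutations) gives x^5 - 6x^4 + 9x^3. The constant term is 0 because L is singular (the all-ones vector lies in its kernel).

x^5 - 6x^4 + 9x^3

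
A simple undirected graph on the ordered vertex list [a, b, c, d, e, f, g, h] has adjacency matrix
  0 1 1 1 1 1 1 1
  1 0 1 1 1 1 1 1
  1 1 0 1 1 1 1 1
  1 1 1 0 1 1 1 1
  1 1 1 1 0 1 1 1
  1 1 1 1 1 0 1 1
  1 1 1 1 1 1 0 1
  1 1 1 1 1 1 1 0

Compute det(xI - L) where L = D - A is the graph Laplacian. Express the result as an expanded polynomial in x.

x^8 - 56x^7 + 1344x^6 - 17920x^5 + 143360x^4 - 688128x^3 + 1835008x^2 - 2097152x

With the vertex order [a, b, c, d, e, f, g, h], the degrees are [7, 7, 7, 7, 7, 7, 7, 7], giving D = diag(7, 7, 7, 7, 7, 7, 7, 7) and L = D - A. L has integer entries, so p(x) = det(xI - L) has integer coefficients. Expanding the determinant yields x^8 - 56x^7 + 1344x^6 - 17920x^5 + 143360x^4 - 688128x^3 + 1835008x^2 - 2097152x. The constant term is 0 because L is singular (the all-ones vector lies in its kernel).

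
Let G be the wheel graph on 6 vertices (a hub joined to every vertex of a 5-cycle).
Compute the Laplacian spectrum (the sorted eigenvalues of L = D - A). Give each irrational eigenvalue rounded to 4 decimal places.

The graph has 6 vertices and degree multiset [5, 3, 3, 3, 3, 3]; D is the diagonal matrix of degrees and L = D - A. L is symmetric positive semidefinite, so every eigenvalue is real and nonnegative. The single zero eigenvalue shows the graph is connected.

[0, 2.3820, 2.3820, 4.6180, 4.6180, 6]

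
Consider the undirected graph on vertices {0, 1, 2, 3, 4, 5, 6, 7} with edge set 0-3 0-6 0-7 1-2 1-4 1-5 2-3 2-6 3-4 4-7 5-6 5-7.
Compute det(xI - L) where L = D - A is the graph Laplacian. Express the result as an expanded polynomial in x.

Each diagonal entry of L is the vertex degree and each off-diagonal entry is -1 where an edge is present, 0 otherwise; in the order [0, 1, 2, 3, 4, 5, 6, 7] the diagonal is [3, 3, 3, 3, 3, 3, 3, 3]. Computing det(xI - L) by cofactor expansion (or equivalently via sum-over-permutations) gives x^8 - 24x^7 + 240x^6 - 1296x^5 + 4080x^4 - 7488x^3 + 7424x^2 - 3072x. The constant term is 0 because L is singular (the all-ones vector lies in its kernel). The largest eigenvalue, 6, is at most the vertex count 8.

x^8 - 24x^7 + 240x^6 - 1296x^5 + 4080x^4 - 7488x^3 + 7424x^2 - 3072x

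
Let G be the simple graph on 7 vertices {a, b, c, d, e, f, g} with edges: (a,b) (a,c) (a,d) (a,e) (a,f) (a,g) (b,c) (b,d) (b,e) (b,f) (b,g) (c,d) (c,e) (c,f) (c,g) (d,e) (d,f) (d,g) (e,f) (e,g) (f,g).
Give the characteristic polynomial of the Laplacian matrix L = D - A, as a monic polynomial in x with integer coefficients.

Reading degrees in the order [a, b, c, d, e, f, g] gives [6, 6, 6, 6, 6, 6, 6]; set D = diag(6, 6, 6, 6, 6, 6, 6) and form L = D - A. Computing det(xI - L) by cofactor expansion (or equivalently via sum-over-permutations) gives x^7 - 42x^6 + 735x^5 - 6860x^4 + 36015x^3 - 100842x^2 + 117649x. Since p(0) = det(-L) = 0, x divides p(x). There is one zero in the spectrum, matching the 1 component. By the matrix-tree theorem the graph has (1/7) * product of the nonzero eigenvalues = 16807 spanning trees.

x^7 - 42x^6 + 735x^5 - 6860x^4 + 36015x^3 - 100842x^2 + 117649x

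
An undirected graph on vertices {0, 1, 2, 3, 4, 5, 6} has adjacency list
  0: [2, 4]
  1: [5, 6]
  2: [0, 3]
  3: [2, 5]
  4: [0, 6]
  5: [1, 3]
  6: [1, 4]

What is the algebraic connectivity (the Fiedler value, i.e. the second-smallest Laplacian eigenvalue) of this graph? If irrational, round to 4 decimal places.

Each diagonal entry of L is the vertex degree and each off-diagonal entry is -1 where an edge is present, 0 otherwise; in the order [0, 1, 2, 3, 4, 5, 6] the diagonal is [2, 2, 2, 2, 2, 2, 2]. Computing the eigenvalues of L and sorting gives [0, 0.7530, 0.7530, 2.4450, 2.4450, 3.8019, 3.8019]. The Fiedler value lambda_2 = 0.7530 is strictly positive, so the graph is connected. There is one zero in the spectrum, matching the 1 component.

0.7530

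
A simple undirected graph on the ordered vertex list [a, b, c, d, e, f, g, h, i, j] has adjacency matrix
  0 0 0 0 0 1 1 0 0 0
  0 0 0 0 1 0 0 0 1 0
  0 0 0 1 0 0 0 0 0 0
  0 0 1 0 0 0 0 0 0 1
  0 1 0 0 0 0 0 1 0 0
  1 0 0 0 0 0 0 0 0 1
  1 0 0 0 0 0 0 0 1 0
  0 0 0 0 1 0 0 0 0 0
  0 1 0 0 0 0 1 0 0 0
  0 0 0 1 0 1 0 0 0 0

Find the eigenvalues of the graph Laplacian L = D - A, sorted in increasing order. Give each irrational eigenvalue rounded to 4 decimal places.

With the vertex order [a, b, c, d, e, f, g, h, i, j], the degrees are [2, 2, 1, 2, 2, 2, 2, 1, 2, 2], giving D = diag(2, 2, 1, 2, 2, 2, 2, 1, 2, 2) and L = D - A. Since every row of L sums to 0, the all-ones vector is in the kernel and 0 is an eigenvalue. By the matrix-tree theorem the graph has (1/10) * product of the nonzero eigenvalues = 1 spanning tree.

[0, 0.0979, 0.3820, 0.8244, 1.3820, 2, 2.6180, 3.1756, 3.6180, 3.9021]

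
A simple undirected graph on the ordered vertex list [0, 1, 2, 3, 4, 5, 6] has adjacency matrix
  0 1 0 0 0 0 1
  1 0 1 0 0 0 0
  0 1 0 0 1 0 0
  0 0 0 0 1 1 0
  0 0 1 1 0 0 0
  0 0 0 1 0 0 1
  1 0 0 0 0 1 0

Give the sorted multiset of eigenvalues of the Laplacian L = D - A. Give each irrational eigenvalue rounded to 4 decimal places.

With the vertex order [0, 1, 2, 3, 4, 5, 6], the degrees are [2, 2, 2, 2, 2, 2, 2], giving D = diag(2, 2, 2, 2, 2, 2, 2) and L = D - A. The multiplicity of 0 as a Laplacian eigenvalue equals the number of connected components. The single zero eigenvalue shows the graph is connected. There is one zero in the spectrum, matching the 1 component. By the matrix-tree theorem the graph has (1/7) * product of the nonzero eigenvalues = 7 spanning trees.

[0, 0.7530, 0.7530, 2.4450, 2.4450, 3.8019, 3.8019]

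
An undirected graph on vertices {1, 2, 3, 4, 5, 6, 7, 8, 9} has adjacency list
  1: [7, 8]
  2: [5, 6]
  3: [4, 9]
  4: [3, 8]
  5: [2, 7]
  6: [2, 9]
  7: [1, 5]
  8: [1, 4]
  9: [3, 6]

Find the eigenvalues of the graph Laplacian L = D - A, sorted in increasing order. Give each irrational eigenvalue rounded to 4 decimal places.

Each diagonal entry of L is the vertex degree and each off-diagonal entry is -1 where an edge is present, 0 otherwise; in the order [1, 2, 3, 4, 5, 6, 7, 8, 9] the diagonal is [2, 2, 2, 2, 2, 2, 2, 2, 2]. Since every row of L sums to 0, the all-ones vector is in the kernel and 0 is an eigenvalue.

[0, 0.4679, 0.4679, 1.6527, 1.6527, 3, 3, 3.8794, 3.8794]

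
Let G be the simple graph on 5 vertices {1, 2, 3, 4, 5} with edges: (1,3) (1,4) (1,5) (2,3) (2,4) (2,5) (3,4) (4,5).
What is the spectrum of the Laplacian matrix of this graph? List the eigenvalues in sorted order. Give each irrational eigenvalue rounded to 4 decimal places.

[0, 3, 3, 5, 5]

Reading degrees in the order [1, 2, 3, 4, 5] gives [3, 3, 3, 4, 3]; set D = diag(3, 3, 3, 4, 3) and form L = D - A. L is symmetric positive semidefinite, so every eigenvalue is real and nonnegative. There is one zero in the spectrum, matching the 1 component.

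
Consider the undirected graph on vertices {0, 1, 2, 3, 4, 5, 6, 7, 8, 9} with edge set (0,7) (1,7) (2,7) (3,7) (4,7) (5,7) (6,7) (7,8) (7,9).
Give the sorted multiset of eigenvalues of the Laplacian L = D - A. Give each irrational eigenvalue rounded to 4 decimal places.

[0, 1, 1, 1, 1, 1, 1, 1, 1, 10]

Each diagonal entry of L is the vertex degree and each off-diagonal entry is -1 where an edge is present, 0 otherwise; in the order [0, 1, 2, 3, 4, 5, 6, 7, 8, 9] the diagonal is [1, 1, 1, 1, 1, 1, 1, 9, 1, 1]. L is symmetric positive semidefinite, so every eigenvalue is real and nonnegative. The single zero eigenvalue shows the graph is connected. By the matrix-tree theorem the graph has (1/10) * product of the nonzero eigenvalues = 1 spanning tree.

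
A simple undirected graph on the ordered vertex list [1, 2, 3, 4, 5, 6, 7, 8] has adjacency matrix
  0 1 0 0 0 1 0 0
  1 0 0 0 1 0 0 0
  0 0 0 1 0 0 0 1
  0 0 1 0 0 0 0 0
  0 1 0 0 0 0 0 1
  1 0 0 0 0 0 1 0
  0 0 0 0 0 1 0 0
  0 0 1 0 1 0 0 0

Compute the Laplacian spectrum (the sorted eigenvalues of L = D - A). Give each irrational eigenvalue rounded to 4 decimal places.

Reading degrees in the order [1, 2, 3, 4, 5, 6, 7, 8] gives [2, 2, 2, 1, 2, 2, 1, 2]; set D = diag(2, 2, 2, 1, 2, 2, 1, 2) and form L = D - A. Since every row of L sums to 0, the all-ones vector is in the kernel and 0 is an eigenvalue. The largest eigenvalue, 3.8478, is at most the vertex count 8. There is one zero in the spectrum, matching the 1 component.

[0, 0.1522, 0.5858, 1.2346, 2, 2.7654, 3.4142, 3.8478]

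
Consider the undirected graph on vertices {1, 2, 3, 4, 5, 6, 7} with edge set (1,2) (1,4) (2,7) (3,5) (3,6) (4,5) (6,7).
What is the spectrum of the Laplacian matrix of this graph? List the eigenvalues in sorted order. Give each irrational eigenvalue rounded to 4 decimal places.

[0, 0.7530, 0.7530, 2.4450, 2.4450, 3.8019, 3.8019]

Reading degrees in the order [1, 2, 3, 4, 5, 6, 7] gives [2, 2, 2, 2, 2, 2, 2]; set D = diag(2, 2, 2, 2, 2, 2, 2) and form L = D - A. Since every row of L sums to 0, the all-ones vector is in the kernel and 0 is an eigenvalue. The single zero eigenvalue shows the graph is connected. The largest eigenvalue, 3.8019, is at most the vertex count 7.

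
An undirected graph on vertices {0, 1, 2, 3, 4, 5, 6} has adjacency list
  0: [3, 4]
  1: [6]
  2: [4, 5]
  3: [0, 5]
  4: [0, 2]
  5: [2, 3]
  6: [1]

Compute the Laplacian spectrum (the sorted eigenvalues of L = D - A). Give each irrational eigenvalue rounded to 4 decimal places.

[0, 0, 1.3820, 1.3820, 2, 3.6180, 3.6180]

With the vertex order [0, 1, 2, 3, 4, 5, 6], the degrees are [2, 1, 2, 2, 2, 2, 1], giving D = diag(2, 1, 2, 2, 2, 2, 1) and L = D - A. L is symmetric positive semidefinite, so every eigenvalue is real and nonnegative. The 2 zero eigenvalues correspond to the 2 connected components.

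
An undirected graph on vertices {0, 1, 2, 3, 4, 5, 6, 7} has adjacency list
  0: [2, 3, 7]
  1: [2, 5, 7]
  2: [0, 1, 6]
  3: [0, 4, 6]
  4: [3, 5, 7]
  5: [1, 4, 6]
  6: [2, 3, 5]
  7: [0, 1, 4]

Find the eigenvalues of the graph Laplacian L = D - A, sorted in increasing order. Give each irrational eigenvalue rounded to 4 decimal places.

[0, 2, 2, 2, 4, 4, 4, 6]

With the vertex order [0, 1, 2, 3, 4, 5, 6, 7], the degrees are [3, 3, 3, 3, 3, 3, 3, 3], giving D = diag(3, 3, 3, 3, 3, 3, 3, 3) and L = D - A. The multiplicity of 0 as a Laplacian eigenvalue equals the number of connected components. By the matrix-tree theorem the graph has (1/8) * product of the nonzero eigenvalues = 384 spanning trees.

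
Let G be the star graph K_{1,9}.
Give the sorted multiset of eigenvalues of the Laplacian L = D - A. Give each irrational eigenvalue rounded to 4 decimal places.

[0, 1, 1, 1, 1, 1, 1, 1, 1, 10]

The graph has 10 vertices and degree multiset [9, 1, 1, 1, 1, 1, 1, 1, 1, 1]; D is the diagonal matrix of degrees and L = D - A. Diagonalising L (or applying a numerical eigensolver to the 10x10 matrix) gives the spectrum above. The single zero eigenvalue shows the graph is connected. The eigenvalues sum to 18, which equals trace(L) = 2|E|. By the matrix-tree theorem the graph has (1/10) * product of the nonzero eigenvalues = 1 spanning tree.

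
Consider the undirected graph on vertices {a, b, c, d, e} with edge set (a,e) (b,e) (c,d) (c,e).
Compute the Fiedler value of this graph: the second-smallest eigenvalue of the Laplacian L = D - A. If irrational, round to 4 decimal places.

0.5188

Reading degrees in the order [a, b, c, d, e] gives [1, 1, 2, 1, 3]; set D = diag(1, 1, 2, 1, 3) and form L = D - A. The smallest Laplacian eigenvalue is always 0. The next one, lambda_2 = 0.5188, measures how hard the graph is to disconnect: larger values mean better connectivity. By the matrix-tree theorem the graph has (1/5) * product of the nonzero eigenvalues = 1 spanning tree.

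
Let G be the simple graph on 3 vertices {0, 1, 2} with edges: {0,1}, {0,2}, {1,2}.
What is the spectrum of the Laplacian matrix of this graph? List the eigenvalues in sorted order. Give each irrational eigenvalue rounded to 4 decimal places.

Each diagonal entry of L is the vertex degree and each off-diagonal entry is -1 where an edge is present, 0 otherwise; in the order [0, 1, 2] the diagonal is [2, 2, 2]. Diagonalising L (or applying a numerical eigensolver to the 3x3 matrix) gives the spectrum above. The single zero eigenvalue shows the graph is connected. There is one zero in the spectrum, matching the 1 component.

[0, 3, 3]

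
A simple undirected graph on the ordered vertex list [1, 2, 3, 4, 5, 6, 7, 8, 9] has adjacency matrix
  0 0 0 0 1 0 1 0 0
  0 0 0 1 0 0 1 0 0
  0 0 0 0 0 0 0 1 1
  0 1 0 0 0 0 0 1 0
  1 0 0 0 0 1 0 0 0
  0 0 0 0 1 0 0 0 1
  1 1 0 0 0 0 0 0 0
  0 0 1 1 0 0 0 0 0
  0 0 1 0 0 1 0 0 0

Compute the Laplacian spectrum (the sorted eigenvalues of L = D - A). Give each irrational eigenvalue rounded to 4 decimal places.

[0, 0.4679, 0.4679, 1.6527, 1.6527, 3, 3, 3.8794, 3.8794]

Reading degrees in the order [1, 2, 3, 4, 5, 6, 7, 8, 9] gives [2, 2, 2, 2, 2, 2, 2, 2, 2]; set D = diag(2, 2, 2, 2, 2, 2, 2, 2, 2) and form L = D - A. The multiplicity of 0 as a Laplacian eigenvalue equals the number of connected components. By the matrix-tree theorem the graph has (1/9) * product of the nonzero eigenvalues = 9 spanning trees. The eigenvalues sum to 18, which equals trace(L) = 2|E|.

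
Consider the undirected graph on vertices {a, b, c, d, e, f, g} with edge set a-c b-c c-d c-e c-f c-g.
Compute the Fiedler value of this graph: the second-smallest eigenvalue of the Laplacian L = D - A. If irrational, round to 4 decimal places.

1

With the vertex order [a, b, c, d, e, f, g], the degrees are [1, 1, 6, 1, 1, 1, 1], giving D = diag(1, 1, 6, 1, 1, 1, 1) and L = D - A. The smallest Laplacian eigenvalue is always 0. The next one, lambda_2 = 1, measures how hard the graph is to disconnect: larger values mean better connectivity. The eigenvalues sum to 12, which equals trace(L) = 2|E|.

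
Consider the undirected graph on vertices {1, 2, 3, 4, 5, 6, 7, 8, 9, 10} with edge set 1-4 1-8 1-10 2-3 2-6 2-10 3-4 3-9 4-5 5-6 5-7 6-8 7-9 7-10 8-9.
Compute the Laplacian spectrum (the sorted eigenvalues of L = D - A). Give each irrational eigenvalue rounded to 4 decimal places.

With the vertex order [1, 2, 3, 4, 5, 6, 7, 8, 9, 10], the degrees are [3, 3, 3, 3, 3, 3, 3, 3, 3, 3], giving D = diag(3, 3, 3, 3, 3, 3, 3, 3, 3, 3) and L = D - A. Since every row of L sums to 0, the all-ones vector is in the kernel and 0 is an eigenvalue. The single zero eigenvalue shows the graph is connected. There is one zero in the spectrum, matching the 1 component.

[0, 2, 2, 2, 2, 2, 5, 5, 5, 5]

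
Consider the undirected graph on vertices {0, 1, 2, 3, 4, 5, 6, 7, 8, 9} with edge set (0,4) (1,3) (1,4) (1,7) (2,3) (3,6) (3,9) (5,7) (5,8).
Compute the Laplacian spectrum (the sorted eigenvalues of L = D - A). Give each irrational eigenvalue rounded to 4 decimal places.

With the vertex order [0, 1, 2, 3, 4, 5, 6, 7, 8, 9], the degrees are [1, 3, 1, 4, 2, 2, 1, 2, 1, 1], giving D = diag(1, 3, 1, 4, 2, 2, 1, 2, 1, 1) and L = D - A. Since every row of L sums to 0, the all-ones vector is in the kernel and 0 is an eigenvalue. The eigenvalues sum to 18, which equals trace(L) = 2|E|.

[0, 0.2022, 0.3155, 1, 1, 1.1966, 2.1319, 3.0460, 3.8027, 5.3051]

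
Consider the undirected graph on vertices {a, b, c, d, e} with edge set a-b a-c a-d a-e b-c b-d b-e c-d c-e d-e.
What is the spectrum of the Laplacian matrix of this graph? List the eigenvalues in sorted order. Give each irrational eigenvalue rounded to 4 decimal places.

[0, 5, 5, 5, 5]

Each diagonal entry of L is the vertex degree and each off-diagonal entry is -1 where an edge is present, 0 otherwise; in the order [a, b, c, d, e] the diagonal is [4, 4, 4, 4, 4]. L is symmetric positive semidefinite, so every eigenvalue is real and nonnegative. The eigenvalues sum to 20, which equals trace(L) = 2|E|. The largest eigenvalue, 5, is at most the vertex count 5.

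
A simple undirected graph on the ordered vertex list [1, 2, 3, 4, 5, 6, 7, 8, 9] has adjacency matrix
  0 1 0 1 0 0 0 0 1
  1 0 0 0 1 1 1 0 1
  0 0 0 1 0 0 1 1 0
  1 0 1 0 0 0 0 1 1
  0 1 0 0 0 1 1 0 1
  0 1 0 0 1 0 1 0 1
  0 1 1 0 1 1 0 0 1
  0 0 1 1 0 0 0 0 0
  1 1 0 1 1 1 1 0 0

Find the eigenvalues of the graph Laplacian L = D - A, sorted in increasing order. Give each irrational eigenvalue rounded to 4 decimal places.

[0, 1.0246, 2.4625, 3.4032, 4.7906, 5, 5.8412, 6.2869, 7.1910]

Reading degrees in the order [1, 2, 3, 4, 5, 6, 7, 8, 9] gives [3, 5, 3, 4, 4, 4, 5, 2, 6]; set D = diag(3, 5, 3, 4, 4, 4, 5, 2, 6) and form L = D - A. Diagonalising L (or applying a numerical eigensolver to the 9x9 matrix) gives the spectrum above. The single zero eigenvalue shows the graph is connected. The eigenvalues sum to 36, which equals trace(L) = 2|E|. By the matrix-tree theorem the graph has (1/9) * product of the nonzero eigenvalues = 6035 spanning trees.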